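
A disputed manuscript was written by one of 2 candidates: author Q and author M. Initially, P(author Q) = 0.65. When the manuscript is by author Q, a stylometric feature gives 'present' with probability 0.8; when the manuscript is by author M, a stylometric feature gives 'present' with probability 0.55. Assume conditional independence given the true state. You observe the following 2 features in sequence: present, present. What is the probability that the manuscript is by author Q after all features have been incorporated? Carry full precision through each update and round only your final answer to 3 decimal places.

0.797

After 'present': P(author Q) = 0.8·0.6500 / (0.8·0.6500 + 0.55·0.3500) ≈ 0.7298
After 'present': P(author Q) = 0.8·0.7298 / (0.8·0.7298 + 0.55·0.2702) ≈ 0.7971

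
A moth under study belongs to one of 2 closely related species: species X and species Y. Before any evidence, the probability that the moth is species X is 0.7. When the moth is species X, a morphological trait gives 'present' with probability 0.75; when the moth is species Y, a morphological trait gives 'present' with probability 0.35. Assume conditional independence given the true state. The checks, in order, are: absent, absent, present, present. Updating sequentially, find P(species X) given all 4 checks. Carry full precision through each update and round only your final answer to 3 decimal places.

0.613

After 'absent': P(species X) = 0.25·0.7000 / (0.25·0.7000 + 0.65·0.3000) ≈ 0.4730
After 'absent': P(species X) = 0.25·0.4730 / (0.25·0.4730 + 0.65·0.5270) ≈ 0.2566
After 'present': P(species X) = 0.75·0.2566 / (0.75·0.2566 + 0.35·0.7434) ≈ 0.4252
After 'present': P(species X) = 0.75·0.4252 / (0.75·0.4252 + 0.35·0.5748) ≈ 0.6131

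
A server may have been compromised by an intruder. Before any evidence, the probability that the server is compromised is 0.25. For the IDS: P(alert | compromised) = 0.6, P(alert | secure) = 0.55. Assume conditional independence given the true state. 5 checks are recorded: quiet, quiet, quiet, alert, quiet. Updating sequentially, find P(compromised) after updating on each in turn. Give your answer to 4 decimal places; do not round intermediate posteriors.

0.1850

Each posterior becomes the prior for the next update.
After 'quiet': P(compromised) = 0.4·0.2500 / (0.4·0.2500 + 0.45·0.7500) ≈ 0.2286
After 'quiet': P(compromised) = 0.4·0.2286 / (0.4·0.2286 + 0.45·0.7714) ≈ 0.2085
After 'quiet': P(compromised) = 0.4·0.2085 / (0.4·0.2085 + 0.45·0.7915) ≈ 0.1897
After 'alert': P(compromised) = 0.6·0.1897 / (0.6·0.1897 + 0.55·0.8103) ≈ 0.2034
After 'quiet': P(compromised) = 0.4·0.2034 / (0.4·0.2034 + 0.45·0.7966) ≈ 0.1850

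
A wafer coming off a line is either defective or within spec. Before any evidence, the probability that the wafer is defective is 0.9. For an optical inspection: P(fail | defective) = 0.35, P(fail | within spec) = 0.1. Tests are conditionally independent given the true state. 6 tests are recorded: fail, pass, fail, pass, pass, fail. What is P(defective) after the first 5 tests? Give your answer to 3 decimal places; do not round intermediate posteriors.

0.976

After 'fail': P(defective) = 0.35·0.9000 / (0.35·0.9000 + 0.1·0.1000) ≈ 0.9692
After 'pass': P(defective) = 0.65·0.9692 / (0.65·0.9692 + 0.9·0.0308) ≈ 0.9579
After 'fail': P(defective) = 0.35·0.9579 / (0.35·0.9579 + 0.1·0.0421) ≈ 0.9876
After 'pass': P(defective) = 0.65·0.9876 / (0.65·0.9876 + 0.9·0.0124) ≈ 0.9829
After 'pass': P(defective) = 0.65·0.9829 / (0.65·0.9829 + 0.9·0.0171) ≈ 0.9765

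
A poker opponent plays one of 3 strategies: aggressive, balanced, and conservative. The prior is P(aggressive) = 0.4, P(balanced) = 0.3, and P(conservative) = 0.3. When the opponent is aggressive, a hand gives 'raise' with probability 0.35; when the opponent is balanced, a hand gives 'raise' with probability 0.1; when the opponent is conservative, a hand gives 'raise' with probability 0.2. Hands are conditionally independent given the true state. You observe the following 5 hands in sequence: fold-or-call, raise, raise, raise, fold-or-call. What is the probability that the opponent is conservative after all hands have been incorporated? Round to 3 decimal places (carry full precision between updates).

After 'fold-or-call': normaliser = 0.65·0.4000 + 0.9·0.3000 + 0.8·0.3000; P(aggressive) ≈ 0.3377, P(balanced) ≈ 0.3506, P(conservative) ≈ 0.3117
After 'raise': normaliser = 0.35·0.3377 + 0.1·0.3506 + 0.2·0.3117; P(aggressive) ≈ 0.5482, P(balanced) ≈ 0.1627, P(conservative) ≈ 0.2892
After 'raise': normaliser = 0.35·0.5482 + 0.1·0.1627 + 0.2·0.2892; P(aggressive) ≈ 0.7214, P(balanced) ≈ 0.0612, P(conservative) ≈ 0.2174
After 'raise': normaliser = 0.35·0.7214 + 0.1·0.0612 + 0.2·0.2174; P(aggressive) ≈ 0.8358, P(balanced) ≈ 0.0202, P(conservative) ≈ 0.1440
After 'fold-or-call': normaliser = 0.65·0.8358 + 0.9·0.0202 + 0.8·0.1440; P(aggressive) ≈ 0.8029, P(balanced) ≈ 0.0269, P(conservative) ≈ 0.1702

0.170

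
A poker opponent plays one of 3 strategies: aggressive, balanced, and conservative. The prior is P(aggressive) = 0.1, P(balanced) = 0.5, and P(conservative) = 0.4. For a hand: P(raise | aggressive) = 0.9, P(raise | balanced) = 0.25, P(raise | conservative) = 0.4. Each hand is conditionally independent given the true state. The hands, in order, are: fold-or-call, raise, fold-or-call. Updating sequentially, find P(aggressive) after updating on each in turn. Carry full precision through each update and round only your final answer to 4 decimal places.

After 'fold-or-call': normaliser = 0.1·0.1000 + 0.75·0.5000 + 0.6·0.4000; P(aggressive) ≈ 0.0160, P(balanced) ≈ 0.6000, P(conservative) ≈ 0.3840
After 'raise': normaliser = 0.9·0.0160 + 0.25·0.6000 + 0.4·0.3840; P(aggressive) ≈ 0.0453, P(balanced) ≈ 0.4717, P(conservative) ≈ 0.4830
After 'fold-or-call': normaliser = 0.1·0.0453 + 0.75·0.4717 + 0.6·0.4830; P(aggressive) ≈ 0.0070, P(balanced) ≈ 0.5459, P(conservative) ≈ 0.4472

0.0070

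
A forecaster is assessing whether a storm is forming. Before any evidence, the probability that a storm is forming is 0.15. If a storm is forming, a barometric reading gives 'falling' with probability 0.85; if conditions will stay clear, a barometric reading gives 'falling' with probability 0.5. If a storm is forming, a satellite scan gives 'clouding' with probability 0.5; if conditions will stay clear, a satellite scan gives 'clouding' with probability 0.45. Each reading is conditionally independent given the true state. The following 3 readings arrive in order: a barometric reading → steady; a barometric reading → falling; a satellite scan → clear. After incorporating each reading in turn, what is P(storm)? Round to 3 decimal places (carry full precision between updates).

0.076

Apply Bayes' rule sequentially, carrying P(storm) forward.
After a barometric reading='steady': P(storm) = 0.15·0.1500 / (0.15·0.1500 + 0.5·0.8500) ≈ 0.0503
After a barometric reading='falling': P(storm) = 0.85·0.0503 / (0.85·0.0503 + 0.5·0.9497) ≈ 0.0826
After a satellite scan='clear': P(storm) = 0.5·0.0826 / (0.5·0.0826 + 0.55·0.9174) ≈ 0.0756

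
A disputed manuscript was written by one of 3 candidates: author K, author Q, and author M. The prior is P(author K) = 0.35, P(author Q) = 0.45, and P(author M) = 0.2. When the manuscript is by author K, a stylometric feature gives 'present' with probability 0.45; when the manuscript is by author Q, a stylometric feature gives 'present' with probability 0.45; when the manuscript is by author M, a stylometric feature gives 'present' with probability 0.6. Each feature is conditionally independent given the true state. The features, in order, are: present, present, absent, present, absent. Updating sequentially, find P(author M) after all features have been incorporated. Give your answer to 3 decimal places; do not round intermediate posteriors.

0.239

After 'present': normaliser = 0.45·0.3500 + 0.45·0.4500 + 0.6·0.2000; P(author K) ≈ 0.3281, P(author Q) ≈ 0.4219, P(author M) ≈ 0.2500
After 'present': normaliser = 0.45·0.3281 + 0.45·0.4219 + 0.6·0.2500; P(author K) ≈ 0.3029, P(author Q) ≈ 0.3894, P(author M) ≈ 0.3077
After 'absent': normaliser = 0.55·0.3029 + 0.55·0.3894 + 0.4·0.3077; P(author K) ≈ 0.3306, P(author Q) ≈ 0.4251, P(author M) ≈ 0.2443
After 'present': normaliser = 0.45·0.3306 + 0.45·0.4251 + 0.6·0.2443; P(author K) ≈ 0.3057, P(author Q) ≈ 0.3931, P(author M) ≈ 0.3012
After 'absent': normaliser = 0.55·0.3057 + 0.55·0.3931 + 0.4·0.3012; P(author K) ≈ 0.3331, P(author Q) ≈ 0.4283, P(author M) ≈ 0.2386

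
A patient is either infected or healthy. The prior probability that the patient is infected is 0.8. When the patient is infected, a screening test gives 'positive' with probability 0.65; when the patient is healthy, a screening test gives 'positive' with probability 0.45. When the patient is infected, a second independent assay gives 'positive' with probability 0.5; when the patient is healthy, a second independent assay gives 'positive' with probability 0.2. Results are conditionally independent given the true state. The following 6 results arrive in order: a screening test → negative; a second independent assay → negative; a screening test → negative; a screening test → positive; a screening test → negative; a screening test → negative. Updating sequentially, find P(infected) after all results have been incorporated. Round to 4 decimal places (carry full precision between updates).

0.3719

After a screening test='negative': P(infected) = 0.35·0.8000 / (0.35·0.8000 + 0.55·0.2000) ≈ 0.7179
After a second independent assay='negative': P(infected) = 0.5·0.7179 / (0.5·0.7179 + 0.8·0.2821) ≈ 0.6140
After a screening test='negative': P(infected) = 0.35·0.6140 / (0.35·0.6140 + 0.55·0.3860) ≈ 0.5031
After a screening test='positive': P(infected) = 0.65·0.5031 / (0.65·0.5031 + 0.45·0.4969) ≈ 0.5939
After a screening test='negative': P(infected) = 0.35·0.5939 / (0.35·0.5939 + 0.55·0.4061) ≈ 0.4820
After a screening test='negative': P(infected) = 0.35·0.4820 / (0.35·0.4820 + 0.55·0.5180) ≈ 0.3719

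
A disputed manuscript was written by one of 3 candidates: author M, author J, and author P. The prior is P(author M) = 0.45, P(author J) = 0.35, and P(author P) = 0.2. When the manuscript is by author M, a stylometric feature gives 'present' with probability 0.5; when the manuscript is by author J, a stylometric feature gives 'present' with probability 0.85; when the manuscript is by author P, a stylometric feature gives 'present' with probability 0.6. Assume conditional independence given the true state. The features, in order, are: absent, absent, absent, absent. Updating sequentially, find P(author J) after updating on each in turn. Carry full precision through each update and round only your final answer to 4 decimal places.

After 'absent': normaliser = 0.5·0.4500 + 0.15·0.3500 + 0.4·0.2000; P(author M) ≈ 0.6294, P(author J) ≈ 0.1469, P(author P) ≈ 0.2238
After 'absent': normaliser = 0.5·0.6294 + 0.15·0.1469 + 0.4·0.2238; P(author M) ≈ 0.7383, P(author J) ≈ 0.0517, P(author P) ≈ 0.2100
After 'absent': normaliser = 0.5·0.7383 + 0.15·0.0517 + 0.4·0.2100; P(author M) ≈ 0.8009, P(author J) ≈ 0.0168, P(author P) ≈ 0.1823
After 'absent': normaliser = 0.5·0.8009 + 0.15·0.0168 + 0.4·0.1823; P(author M) ≈ 0.8415, P(author J) ≈ 0.0053, P(author P) ≈ 0.1532

0.0053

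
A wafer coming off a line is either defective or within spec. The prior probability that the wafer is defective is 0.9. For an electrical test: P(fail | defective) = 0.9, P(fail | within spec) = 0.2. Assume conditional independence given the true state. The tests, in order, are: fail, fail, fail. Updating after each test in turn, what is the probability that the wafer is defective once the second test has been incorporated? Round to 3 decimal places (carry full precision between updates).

0.995

Each posterior becomes the prior for the next update.
After 'fail': P(defective) = 0.9·0.9000 / (0.9·0.9000 + 0.2·0.1000) ≈ 0.9759
After 'fail': P(defective) = 0.9·0.9759 / (0.9·0.9759 + 0.2·0.0241) ≈ 0.9945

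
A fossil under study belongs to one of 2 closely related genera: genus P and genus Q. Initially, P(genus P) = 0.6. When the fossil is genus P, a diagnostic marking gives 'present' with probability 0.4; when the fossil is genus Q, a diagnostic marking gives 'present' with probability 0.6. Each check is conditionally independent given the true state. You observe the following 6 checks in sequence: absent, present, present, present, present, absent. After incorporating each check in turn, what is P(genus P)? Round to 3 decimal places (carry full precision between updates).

Apply Bayes' rule sequentially, carrying P(genus P) forward.
After 'absent': P(genus P) = 0.6·0.6000 / (0.6·0.6000 + 0.4·0.4000) ≈ 0.6923
After 'present': P(genus P) = 0.4·0.6923 / (0.4·0.6923 + 0.6·0.3077) ≈ 0.6000
After 'present': P(genus P) = 0.4·0.6000 / (0.4·0.6000 + 0.6·0.4000) ≈ 0.5000
After 'present': P(genus P) = 0.4·0.5000 / (0.4·0.5000 + 0.6·0.5000) ≈ 0.4000
After 'present': P(genus P) = 0.4·0.4000 / (0.4·0.4000 + 0.6·0.6000) ≈ 0.3077
After 'absent': P(genus P) = 0.6·0.3077 / (0.6·0.3077 + 0.4·0.6923) ≈ 0.4000

0.400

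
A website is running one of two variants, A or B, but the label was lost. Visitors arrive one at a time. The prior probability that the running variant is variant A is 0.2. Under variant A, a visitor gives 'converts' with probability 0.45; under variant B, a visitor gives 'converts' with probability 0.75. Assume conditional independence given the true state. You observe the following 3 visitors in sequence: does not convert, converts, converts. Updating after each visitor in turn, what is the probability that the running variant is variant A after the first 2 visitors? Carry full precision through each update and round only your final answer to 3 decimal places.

0.248

After 'does not convert': P(A) = 0.55·0.2000 / (0.55·0.2000 + 0.25·0.8000) ≈ 0.3548
After 'converts': P(A) = 0.45·0.3548 / (0.45·0.3548 + 0.75·0.6452) ≈ 0.2481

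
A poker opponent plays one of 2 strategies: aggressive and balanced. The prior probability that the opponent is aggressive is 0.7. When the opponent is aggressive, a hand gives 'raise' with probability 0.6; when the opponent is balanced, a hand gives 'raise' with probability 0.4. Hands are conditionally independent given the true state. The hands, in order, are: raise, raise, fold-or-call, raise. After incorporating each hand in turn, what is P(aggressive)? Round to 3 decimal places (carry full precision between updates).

0.840

Each posterior becomes the prior for the next update.
After 'raise': P(aggressive) = 0.6·0.7000 / (0.6·0.7000 + 0.4·0.3000) ≈ 0.7778
After 'raise': P(aggressive) = 0.6·0.7778 / (0.6·0.7778 + 0.4·0.2222) ≈ 0.8400
After 'fold-or-call': P(aggressive) = 0.4·0.8400 / (0.4·0.8400 + 0.6·0.1600) ≈ 0.7778
After 'raise': P(aggressive) = 0.6·0.7778 / (0.6·0.7778 + 0.4·0.2222) ≈ 0.8400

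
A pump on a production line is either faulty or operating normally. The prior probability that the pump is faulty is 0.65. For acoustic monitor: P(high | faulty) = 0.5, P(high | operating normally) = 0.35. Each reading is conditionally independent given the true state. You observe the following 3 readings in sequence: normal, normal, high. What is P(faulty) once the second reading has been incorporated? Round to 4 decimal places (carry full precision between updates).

After 'normal': P(faulty) = 0.5·0.6500 / (0.5·0.6500 + 0.65·0.3500) ≈ 0.5882
After 'normal': P(faulty) = 0.5·0.5882 / (0.5·0.5882 + 0.65·0.4118) ≈ 0.5236

0.5236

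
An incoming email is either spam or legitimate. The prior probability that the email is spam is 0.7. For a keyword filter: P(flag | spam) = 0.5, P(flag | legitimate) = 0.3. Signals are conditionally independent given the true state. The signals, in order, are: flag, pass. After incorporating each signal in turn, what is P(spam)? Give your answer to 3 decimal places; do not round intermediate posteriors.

After 'flag': P(spam) = 0.5·0.7000 / (0.5·0.7000 + 0.3·0.3000) ≈ 0.7955
After 'pass': P(spam) = 0.5·0.7955 / (0.5·0.7955 + 0.7·0.2045) ≈ 0.7353

0.735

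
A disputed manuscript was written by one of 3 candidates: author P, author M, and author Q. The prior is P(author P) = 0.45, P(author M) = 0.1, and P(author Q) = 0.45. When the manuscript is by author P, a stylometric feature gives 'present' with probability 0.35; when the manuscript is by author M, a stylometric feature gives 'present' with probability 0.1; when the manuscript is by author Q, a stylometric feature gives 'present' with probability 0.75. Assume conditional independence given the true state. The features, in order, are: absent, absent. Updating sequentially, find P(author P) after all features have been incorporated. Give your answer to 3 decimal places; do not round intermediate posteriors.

Apply Bayes' rule sequentially, carrying P(author P) forward.
After 'absent': normaliser = 0.65·0.4500 + 0.9·0.1000 + 0.25·0.4500; P(author P) ≈ 0.5909, P(author M) ≈ 0.1818, P(author Q) ≈ 0.2273
After 'absent': normaliser = 0.65·0.5909 + 0.9·0.1818 + 0.25·0.2273; P(author P) ≈ 0.6353, P(author M) ≈ 0.2707, P(author Q) ≈ 0.0940

0.635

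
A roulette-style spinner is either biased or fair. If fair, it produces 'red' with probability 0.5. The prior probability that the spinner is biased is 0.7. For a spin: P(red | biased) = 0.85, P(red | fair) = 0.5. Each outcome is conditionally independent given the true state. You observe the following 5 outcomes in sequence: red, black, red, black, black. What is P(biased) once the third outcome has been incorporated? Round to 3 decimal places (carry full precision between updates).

0.669

Each posterior becomes the prior for the next update.
After 'red': P(biased) = 0.85·0.7000 / (0.85·0.7000 + 0.5·0.3000) ≈ 0.7987
After 'black': P(biased) = 0.15·0.7987 / (0.15·0.7987 + 0.5·0.2013) ≈ 0.5434
After 'red': P(biased) = 0.85·0.5434 / (0.85·0.5434 + 0.5·0.4566) ≈ 0.6692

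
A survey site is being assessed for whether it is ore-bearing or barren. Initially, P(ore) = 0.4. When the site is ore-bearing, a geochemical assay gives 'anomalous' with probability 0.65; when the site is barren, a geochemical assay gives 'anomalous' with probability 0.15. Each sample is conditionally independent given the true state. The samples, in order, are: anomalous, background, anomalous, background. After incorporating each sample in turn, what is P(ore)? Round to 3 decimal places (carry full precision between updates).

0.680

After 'anomalous': P(ore) = 0.65·0.4000 / (0.65·0.4000 + 0.15·0.6000) ≈ 0.7429
After 'background': P(ore) = 0.35·0.7429 / (0.35·0.7429 + 0.85·0.2571) ≈ 0.5433
After 'anomalous': P(ore) = 0.65·0.5433 / (0.65·0.5433 + 0.15·0.4567) ≈ 0.8375
After 'background': P(ore) = 0.35·0.8375 / (0.35·0.8375 + 0.85·0.1625) ≈ 0.6797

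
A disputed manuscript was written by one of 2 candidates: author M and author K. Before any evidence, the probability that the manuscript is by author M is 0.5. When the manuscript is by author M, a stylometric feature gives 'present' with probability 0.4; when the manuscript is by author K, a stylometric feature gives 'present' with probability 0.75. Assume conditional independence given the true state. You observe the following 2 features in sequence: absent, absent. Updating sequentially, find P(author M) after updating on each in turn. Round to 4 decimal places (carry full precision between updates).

After 'absent': P(author M) = 0.6·0.5000 / (0.6·0.5000 + 0.25·0.5000) ≈ 0.7059
After 'absent': P(author M) = 0.6·0.7059 / (0.6·0.7059 + 0.25·0.2941) ≈ 0.8521

0.8521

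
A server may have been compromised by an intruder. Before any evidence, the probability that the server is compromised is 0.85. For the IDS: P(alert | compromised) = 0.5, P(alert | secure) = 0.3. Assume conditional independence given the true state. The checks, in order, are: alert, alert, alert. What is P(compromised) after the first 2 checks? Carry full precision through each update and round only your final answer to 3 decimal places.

0.940

After 'alert': P(compromised) = 0.5·0.8500 / (0.5·0.8500 + 0.3·0.1500) ≈ 0.9043
After 'alert': P(compromised) = 0.5·0.9043 / (0.5·0.9043 + 0.3·0.0957) ≈ 0.9403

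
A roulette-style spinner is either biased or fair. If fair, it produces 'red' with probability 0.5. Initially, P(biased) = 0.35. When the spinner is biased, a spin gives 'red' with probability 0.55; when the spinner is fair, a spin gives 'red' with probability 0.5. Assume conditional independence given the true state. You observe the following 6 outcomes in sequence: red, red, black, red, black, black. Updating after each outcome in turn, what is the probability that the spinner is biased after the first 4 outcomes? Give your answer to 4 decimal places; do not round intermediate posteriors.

After 'red': P(biased) = 0.55·0.3500 / (0.55·0.3500 + 0.5·0.6500) ≈ 0.3720
After 'red': P(biased) = 0.55·0.3720 / (0.55·0.3720 + 0.5·0.6280) ≈ 0.3945
After 'black': P(biased) = 0.45·0.3945 / (0.45·0.3945 + 0.5·0.6055) ≈ 0.3696
After 'red': P(biased) = 0.55·0.3696 / (0.55·0.3696 + 0.5·0.6304) ≈ 0.3921

0.3921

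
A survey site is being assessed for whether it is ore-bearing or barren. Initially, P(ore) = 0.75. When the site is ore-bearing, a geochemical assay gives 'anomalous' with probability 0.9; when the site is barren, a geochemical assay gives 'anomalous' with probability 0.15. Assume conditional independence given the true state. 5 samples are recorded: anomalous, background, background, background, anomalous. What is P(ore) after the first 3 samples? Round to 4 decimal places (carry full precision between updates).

After 'anomalous': P(ore) = 0.9·0.7500 / (0.9·0.7500 + 0.15·0.2500) ≈ 0.9474
After 'background': P(ore) = 0.1·0.9474 / (0.1·0.9474 + 0.85·0.0526) ≈ 0.6792
After 'background': P(ore) = 0.1·0.6792 / (0.1·0.6792 + 0.85·0.3208) ≈ 0.1994

0.1994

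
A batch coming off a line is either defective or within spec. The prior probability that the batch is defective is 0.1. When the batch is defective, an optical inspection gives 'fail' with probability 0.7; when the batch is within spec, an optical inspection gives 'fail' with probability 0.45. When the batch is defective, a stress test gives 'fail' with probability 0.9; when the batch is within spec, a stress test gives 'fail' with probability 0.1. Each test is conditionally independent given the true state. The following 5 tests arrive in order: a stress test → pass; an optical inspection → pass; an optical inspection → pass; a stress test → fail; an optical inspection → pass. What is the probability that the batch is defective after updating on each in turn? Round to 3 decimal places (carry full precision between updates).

0.018

After a stress test='pass': P(defective) = 0.1·0.1000 / (0.1·0.1000 + 0.9·0.9000) ≈ 0.0122
After an optical inspection='pass': P(defective) = 0.3·0.0122 / (0.3·0.0122 + 0.55·0.9878) ≈ 0.0067
After an optical inspection='pass': P(defective) = 0.3·0.0067 / (0.3·0.0067 + 0.55·0.9933) ≈ 0.0037
After a stress test='fail': P(defective) = 0.9·0.0037 / (0.9·0.0037 + 0.1·0.9963) ≈ 0.0320
After an optical inspection='pass': P(defective) = 0.3·0.0320 / (0.3·0.0320 + 0.55·0.9680) ≈ 0.0177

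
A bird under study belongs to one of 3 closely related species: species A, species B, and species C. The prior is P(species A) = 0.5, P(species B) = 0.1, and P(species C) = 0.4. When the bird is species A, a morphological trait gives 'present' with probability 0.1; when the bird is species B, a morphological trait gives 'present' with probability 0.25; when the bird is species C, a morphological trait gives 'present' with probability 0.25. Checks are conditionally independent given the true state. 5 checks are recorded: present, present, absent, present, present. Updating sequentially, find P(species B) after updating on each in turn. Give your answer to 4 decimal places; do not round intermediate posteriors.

Each posterior becomes the prior for the next update.
After 'present': normaliser = 0.1·0.5000 + 0.25·0.1000 + 0.25·0.4000; P(species A) ≈ 0.2857, P(species B) ≈ 0.1429, P(species C) ≈ 0.5714
After 'present': normaliser = 0.1·0.2857 + 0.25·0.1429 + 0.25·0.5714; P(species A) ≈ 0.1379, P(species B) ≈ 0.1724, P(species C) ≈ 0.6897
After 'absent': normaliser = 0.9·0.1379 + 0.75·0.1724 + 0.75·0.6897; P(species A) ≈ 0.1611, P(species B) ≈ 0.1678, P(species C) ≈ 0.6711
After 'present': normaliser = 0.1·0.1611 + 0.25·0.1678 + 0.25·0.6711; P(species A) ≈ 0.0713, P(species B) ≈ 0.1857, P(species C) ≈ 0.7429
After 'present': normaliser = 0.1·0.0713 + 0.25·0.1857 + 0.25·0.7429; P(species A) ≈ 0.0298, P(species B) ≈ 0.1940, P(species C) ≈ 0.7762

0.1940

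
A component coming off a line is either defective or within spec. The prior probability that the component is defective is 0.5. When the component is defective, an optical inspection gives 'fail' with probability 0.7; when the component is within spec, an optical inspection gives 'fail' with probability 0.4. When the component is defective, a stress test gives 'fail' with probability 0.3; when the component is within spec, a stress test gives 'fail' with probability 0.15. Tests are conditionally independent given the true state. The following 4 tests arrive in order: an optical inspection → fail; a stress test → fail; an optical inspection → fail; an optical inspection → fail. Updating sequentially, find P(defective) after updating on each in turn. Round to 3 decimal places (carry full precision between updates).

0.915

After an optical inspection='fail': P(defective) = 0.7·0.5000 / (0.7·0.5000 + 0.4·0.5000) ≈ 0.6364
After a stress test='fail': P(defective) = 0.3·0.6364 / (0.3·0.6364 + 0.15·0.3636) ≈ 0.7778
After an optical inspection='fail': P(defective) = 0.7·0.7778 / (0.7·0.7778 + 0.4·0.2222) ≈ 0.8596
After an optical inspection='fail': P(defective) = 0.7·0.8596 / (0.7·0.8596 + 0.4·0.1404) ≈ 0.9147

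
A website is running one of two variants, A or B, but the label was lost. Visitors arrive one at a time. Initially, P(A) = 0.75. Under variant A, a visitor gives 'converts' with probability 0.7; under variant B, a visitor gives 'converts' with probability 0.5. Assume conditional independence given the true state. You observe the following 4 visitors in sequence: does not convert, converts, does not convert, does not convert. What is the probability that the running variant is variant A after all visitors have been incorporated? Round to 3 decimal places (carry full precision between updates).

Apply Bayes' rule sequentially, carrying P(A) forward.
After 'does not convert': P(A) = 0.3·0.7500 / (0.3·0.7500 + 0.5·0.2500) ≈ 0.6429
After 'converts': P(A) = 0.7·0.6429 / (0.7·0.6429 + 0.5·0.3571) ≈ 0.7159
After 'does not convert': P(A) = 0.3·0.7159 / (0.3·0.7159 + 0.5·0.2841) ≈ 0.6019
After 'does not convert': P(A) = 0.3·0.6019 / (0.3·0.6019 + 0.5·0.3981) ≈ 0.4757

0.476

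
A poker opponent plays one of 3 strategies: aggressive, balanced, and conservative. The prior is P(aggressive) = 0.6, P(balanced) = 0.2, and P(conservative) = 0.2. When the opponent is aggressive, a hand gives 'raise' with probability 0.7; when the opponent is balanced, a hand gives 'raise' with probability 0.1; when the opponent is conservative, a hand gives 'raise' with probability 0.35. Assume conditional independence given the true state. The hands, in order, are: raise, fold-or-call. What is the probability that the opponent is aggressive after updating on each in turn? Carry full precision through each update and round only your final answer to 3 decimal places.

After 'raise': normaliser = 0.7·0.6000 + 0.1·0.2000 + 0.35·0.2000; P(aggressive) ≈ 0.8235, P(balanced) ≈ 0.0392, P(conservative) ≈ 0.1373
After 'fold-or-call': normaliser = 0.3·0.8235 + 0.9·0.0392 + 0.65·0.1373; P(aggressive) ≈ 0.6649, P(balanced) ≈ 0.0950, P(conservative) ≈ 0.2401

0.665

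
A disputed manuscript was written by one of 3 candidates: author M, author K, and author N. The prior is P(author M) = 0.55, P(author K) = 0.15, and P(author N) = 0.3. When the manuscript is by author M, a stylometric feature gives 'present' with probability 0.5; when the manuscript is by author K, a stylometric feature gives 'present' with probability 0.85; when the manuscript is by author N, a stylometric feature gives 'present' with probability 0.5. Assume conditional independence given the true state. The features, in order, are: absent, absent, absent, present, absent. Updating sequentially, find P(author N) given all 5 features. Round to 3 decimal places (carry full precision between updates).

0.352

Apply Bayes' rule sequentially, carrying P(author N) forward.
After 'absent': normaliser = 0.5·0.5500 + 0.15·0.1500 + 0.5·0.3000; P(author M) ≈ 0.6145, P(author K) ≈ 0.0503, P(author N) ≈ 0.3352
After 'absent': normaliser = 0.5·0.6145 + 0.15·0.0503 + 0.5·0.3352; P(author M) ≈ 0.6369, P(author K) ≈ 0.0156, P(author N) ≈ 0.3474
After 'absent': normaliser = 0.5·0.6369 + 0.15·0.0156 + 0.5·0.3474; P(author M) ≈ 0.6440, P(author K) ≈ 0.0047, P(author N) ≈ 0.3513
After 'present': normaliser = 0.5·0.6440 + 0.85·0.0047 + 0.5·0.3513; P(author M) ≈ 0.6419, P(author K) ≈ 0.0080, P(author N) ≈ 0.3501
After 'absent': normaliser = 0.5·0.6419 + 0.15·0.0080 + 0.5·0.3501; P(author M) ≈ 0.6455, P(author K) ≈ 0.0024, P(author N) ≈ 0.3521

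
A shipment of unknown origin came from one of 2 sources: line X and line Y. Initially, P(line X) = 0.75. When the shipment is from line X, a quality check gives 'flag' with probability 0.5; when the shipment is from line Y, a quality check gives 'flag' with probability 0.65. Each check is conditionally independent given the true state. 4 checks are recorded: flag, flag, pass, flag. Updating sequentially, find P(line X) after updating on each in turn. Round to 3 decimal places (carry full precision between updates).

0.661

Each posterior becomes the prior for the next update.
After 'flag': P(line X) = 0.5·0.7500 / (0.5·0.7500 + 0.65·0.2500) ≈ 0.6977
After 'flag': P(line X) = 0.5·0.6977 / (0.5·0.6977 + 0.65·0.3023) ≈ 0.6397
After 'pass': P(line X) = 0.5·0.6397 / (0.5·0.6397 + 0.35·0.3603) ≈ 0.7172
After 'flag': P(line X) = 0.5·0.7172 / (0.5·0.7172 + 0.65·0.2828) ≈ 0.6611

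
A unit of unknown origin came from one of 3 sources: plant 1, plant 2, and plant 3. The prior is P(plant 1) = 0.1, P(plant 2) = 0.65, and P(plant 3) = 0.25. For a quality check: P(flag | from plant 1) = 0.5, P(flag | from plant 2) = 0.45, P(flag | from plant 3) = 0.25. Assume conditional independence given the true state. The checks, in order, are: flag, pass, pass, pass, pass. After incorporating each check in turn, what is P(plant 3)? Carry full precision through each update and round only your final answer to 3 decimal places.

Each posterior becomes the prior for the next update.
After 'flag': normaliser = 0.5·0.1000 + 0.45·0.6500 + 0.25·0.2500; P(plant 1) ≈ 0.1235, P(plant 2) ≈ 0.7222, P(plant 3) ≈ 0.1543
After 'pass': normaliser = 0.5·0.1235 + 0.55·0.7222 + 0.75·0.1543; P(plant 1) ≈ 0.1074, P(plant 2) ≈ 0.6912, P(plant 3) ≈ 0.2014
After 'pass': normaliser = 0.5·0.1074 + 0.55·0.6912 + 0.75·0.2014; P(plant 1) ≈ 0.0918, P(plant 2) ≈ 0.6499, P(plant 3) ≈ 0.2582
After 'pass': normaliser = 0.5·0.0918 + 0.55·0.6499 + 0.75·0.2582; P(plant 1) ≈ 0.0769, P(plant 2) ≈ 0.5987, P(plant 3) ≈ 0.3244
After 'pass': normaliser = 0.5·0.0769 + 0.55·0.5987 + 0.75·0.3244; P(plant 1) ≈ 0.0629, P(plant 2) ≈ 0.5389, P(plant 3) ≈ 0.3982

0.398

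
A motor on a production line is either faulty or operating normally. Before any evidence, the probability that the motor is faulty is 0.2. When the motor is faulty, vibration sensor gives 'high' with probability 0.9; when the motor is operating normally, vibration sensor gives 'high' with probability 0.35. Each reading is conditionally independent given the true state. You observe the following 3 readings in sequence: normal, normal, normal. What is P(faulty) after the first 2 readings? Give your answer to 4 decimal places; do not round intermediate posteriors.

0.0059

Each posterior becomes the prior for the next update.
After 'normal': P(faulty) = 0.1·0.2000 / (0.1·0.2000 + 0.65·0.8000) ≈ 0.0370
After 'normal': P(faulty) = 0.1·0.0370 / (0.1·0.0370 + 0.65·0.9630) ≈ 0.0059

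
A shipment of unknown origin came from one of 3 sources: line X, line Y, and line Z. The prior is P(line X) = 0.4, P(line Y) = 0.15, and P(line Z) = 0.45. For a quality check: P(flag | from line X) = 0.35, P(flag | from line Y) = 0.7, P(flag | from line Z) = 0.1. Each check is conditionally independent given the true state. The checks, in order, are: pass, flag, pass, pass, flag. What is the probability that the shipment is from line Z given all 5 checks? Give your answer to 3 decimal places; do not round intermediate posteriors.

0.175

Each posterior becomes the prior for the next update.
After 'pass': normaliser = 0.65·0.4000 + 0.3·0.1500 + 0.9·0.4500; P(line X) ≈ 0.3662, P(line Y) ≈ 0.0634, P(line Z) ≈ 0.5704
After 'flag': normaliser = 0.35·0.3662 + 0.7·0.0634 + 0.1·0.5704; P(line X) ≈ 0.5583, P(line Y) ≈ 0.1933, P(line Z) ≈ 0.2485
After 'pass': normaliser = 0.65·0.5583 + 0.3·0.1933 + 0.9·0.2485; P(line X) ≈ 0.5631, P(line Y) ≈ 0.0900, P(line Z) ≈ 0.3470
After 'pass': normaliser = 0.65·0.5631 + 0.3·0.0900 + 0.9·0.3470; P(line X) ≈ 0.5189, P(line Y) ≈ 0.0383, P(line Z) ≈ 0.4428
After 'flag': normaliser = 0.35·0.5189 + 0.7·0.0383 + 0.1·0.4428; P(line X) ≈ 0.7188, P(line Y) ≈ 0.1060, P(line Z) ≈ 0.1752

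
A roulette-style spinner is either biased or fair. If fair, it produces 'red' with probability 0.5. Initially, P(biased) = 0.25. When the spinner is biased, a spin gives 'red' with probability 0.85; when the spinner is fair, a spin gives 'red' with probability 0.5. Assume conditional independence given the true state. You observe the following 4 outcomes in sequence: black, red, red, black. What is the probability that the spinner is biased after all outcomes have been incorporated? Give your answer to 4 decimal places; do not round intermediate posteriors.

0.0798

After 'black': P(biased) = 0.15·0.2500 / (0.15·0.2500 + 0.5·0.7500) ≈ 0.0909
After 'red': P(biased) = 0.85·0.0909 / (0.85·0.0909 + 0.5·0.9091) ≈ 0.1453
After 'red': P(biased) = 0.85·0.1453 / (0.85·0.1453 + 0.5·0.8547) ≈ 0.2242
After 'black': P(biased) = 0.15·0.2242 / (0.15·0.2242 + 0.5·0.7758) ≈ 0.0798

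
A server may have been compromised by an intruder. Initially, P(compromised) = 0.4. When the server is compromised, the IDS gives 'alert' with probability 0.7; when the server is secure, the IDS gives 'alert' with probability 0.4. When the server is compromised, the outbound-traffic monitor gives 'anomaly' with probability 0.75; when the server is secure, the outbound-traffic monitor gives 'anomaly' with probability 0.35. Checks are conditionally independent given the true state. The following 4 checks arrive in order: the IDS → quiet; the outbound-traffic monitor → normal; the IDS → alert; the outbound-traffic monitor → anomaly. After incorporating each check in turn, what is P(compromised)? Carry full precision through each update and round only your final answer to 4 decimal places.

Each posterior becomes the prior for the next update.
After the IDS='quiet': P(compromised) = 0.3·0.4000 / (0.3·0.4000 + 0.6·0.6000) ≈ 0.2500
After the outbound-traffic monitor='normal': P(compromised) = 0.25·0.2500 / (0.25·0.2500 + 0.65·0.7500) ≈ 0.1136
After the IDS='alert': P(compromised) = 0.7·0.1136 / (0.7·0.1136 + 0.4·0.8864) ≈ 0.1832
After the outbound-traffic monitor='anomaly': P(compromised) = 0.75·0.1832 / (0.75·0.1832 + 0.35·0.8168) ≈ 0.3247

0.3247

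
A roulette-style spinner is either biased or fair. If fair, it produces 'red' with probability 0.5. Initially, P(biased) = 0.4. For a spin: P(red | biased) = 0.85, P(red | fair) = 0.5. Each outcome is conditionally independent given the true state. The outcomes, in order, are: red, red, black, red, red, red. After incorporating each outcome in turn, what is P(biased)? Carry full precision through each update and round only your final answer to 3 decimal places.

0.740

After 'red': P(biased) = 0.85·0.4000 / (0.85·0.4000 + 0.5·0.6000) ≈ 0.5312
After 'red': P(biased) = 0.85·0.5312 / (0.85·0.5312 + 0.5·0.4688) ≈ 0.6583
After 'black': P(biased) = 0.15·0.6583 / (0.15·0.6583 + 0.5·0.3417) ≈ 0.3663
After 'red': P(biased) = 0.85·0.3663 / (0.85·0.3663 + 0.5·0.6337) ≈ 0.4956
After 'red': P(biased) = 0.85·0.4956 / (0.85·0.4956 + 0.5·0.5044) ≈ 0.6255
After 'red': P(biased) = 0.85·0.6255 / (0.85·0.6255 + 0.5·0.3745) ≈ 0.7396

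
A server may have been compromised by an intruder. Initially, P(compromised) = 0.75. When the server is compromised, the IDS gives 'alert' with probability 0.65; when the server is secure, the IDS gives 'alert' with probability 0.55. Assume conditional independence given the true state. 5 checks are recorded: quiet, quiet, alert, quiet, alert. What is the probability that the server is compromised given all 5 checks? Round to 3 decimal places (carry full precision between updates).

Apply Bayes' rule sequentially, carrying P(compromised) forward.
After 'quiet': P(compromised) = 0.35·0.7500 / (0.35·0.7500 + 0.45·0.2500) ≈ 0.7000
After 'quiet': P(compromised) = 0.35·0.7000 / (0.35·0.7000 + 0.45·0.3000) ≈ 0.6447
After 'alert': P(compromised) = 0.65·0.6447 / (0.65·0.6447 + 0.55·0.3553) ≈ 0.6820
After 'quiet': P(compromised) = 0.35·0.6820 / (0.35·0.6820 + 0.45·0.3180) ≈ 0.6252
After 'alert': P(compromised) = 0.65·0.6252 / (0.65·0.6252 + 0.55·0.3748) ≈ 0.6635

0.663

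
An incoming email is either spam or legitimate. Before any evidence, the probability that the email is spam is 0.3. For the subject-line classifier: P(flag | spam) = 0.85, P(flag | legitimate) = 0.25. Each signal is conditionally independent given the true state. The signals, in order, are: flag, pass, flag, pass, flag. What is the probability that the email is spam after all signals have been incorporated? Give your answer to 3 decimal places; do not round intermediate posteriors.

0.403

After 'flag': P(spam) = 0.85·0.3000 / (0.85·0.3000 + 0.25·0.7000) ≈ 0.5930
After 'pass': P(spam) = 0.15·0.5930 / (0.15·0.5930 + 0.75·0.4070) ≈ 0.2257
After 'flag': P(spam) = 0.85·0.2257 / (0.85·0.2257 + 0.25·0.7743) ≈ 0.4977
After 'pass': P(spam) = 0.15·0.4977 / (0.15·0.4977 + 0.75·0.5023) ≈ 0.1654
After 'flag': P(spam) = 0.85·0.1654 / (0.85·0.1654 + 0.25·0.8346) ≈ 0.4026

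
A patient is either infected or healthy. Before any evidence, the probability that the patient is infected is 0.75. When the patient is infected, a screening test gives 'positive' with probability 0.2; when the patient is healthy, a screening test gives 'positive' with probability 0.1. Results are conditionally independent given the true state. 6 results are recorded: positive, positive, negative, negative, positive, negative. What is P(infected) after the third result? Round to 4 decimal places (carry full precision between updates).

0.9143

After 'positive': P(infected) = 0.2·0.7500 / (0.2·0.7500 + 0.1·0.2500) ≈ 0.8571
After 'positive': P(infected) = 0.2·0.8571 / (0.2·0.8571 + 0.1·0.1429) ≈ 0.9231
After 'negative': P(infected) = 0.8·0.9231 / (0.8·0.9231 + 0.9·0.0769) ≈ 0.9143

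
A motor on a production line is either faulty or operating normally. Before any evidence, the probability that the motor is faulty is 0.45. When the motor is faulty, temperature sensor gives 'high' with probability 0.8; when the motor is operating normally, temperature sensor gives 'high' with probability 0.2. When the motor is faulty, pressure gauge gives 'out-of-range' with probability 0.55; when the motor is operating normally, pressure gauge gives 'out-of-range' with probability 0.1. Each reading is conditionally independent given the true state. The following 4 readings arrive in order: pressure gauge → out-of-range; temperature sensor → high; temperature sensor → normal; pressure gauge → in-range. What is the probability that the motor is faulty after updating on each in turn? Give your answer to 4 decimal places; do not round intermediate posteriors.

After pressure gauge='out-of-range': P(faulty) = 0.55·0.4500 / (0.55·0.4500 + 0.1·0.5500) ≈ 0.8182
After temperature sensor='high': P(faulty) = 0.8·0.8182 / (0.8·0.8182 + 0.2·0.1818) ≈ 0.9474
After temperature sensor='normal': P(faulty) = 0.2·0.9474 / (0.2·0.9474 + 0.8·0.0526) ≈ 0.8182
After pressure gauge='in-range': P(faulty) = 0.45·0.8182 / (0.45·0.8182 + 0.9·0.1818) ≈ 0.6923

0.6923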